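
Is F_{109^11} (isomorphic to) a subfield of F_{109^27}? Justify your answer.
No: F_{109^11} is not a subfield of F_{109^27}

F_{p^m} embeds in F_{p^n} iff m | n. Here 11 ∤ 27 (since 27 = 2·11 + 5 with remainder 5 ≠ 0), so F_{109^11} is not a subfield of F_{109^27}. Equivalently: if it were, the tower law would give 11 = [F_{109^11}:F_109] dividing [F_{109^27}:F_109] = 27, contradiction.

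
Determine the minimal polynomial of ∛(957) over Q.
m_α(x) = x^3 - 957

α satisfies α^3 = 957, so x^3 - 957 annihilates α. By the rational root test, a rational root p/q (in lowest terms) of x^3 - 957 would satisfy p^3 = 957 q^3, forcing q = 1 and p^3 = 957; but 957 is not a perfect cube, contradiction. A monic cubic over Q with no rational root is irreducible (any nontrivial factorization would include a linear factor). Hence x^3 - 957 is the minimal polynomial of α, and in particular [Q(α):Q] = 3.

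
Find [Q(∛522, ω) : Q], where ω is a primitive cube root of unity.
[Q(∛522, ω) : Q] = 6

[Q(∛522):Q] = 3 (min poly x^3 - 522, irreducible since 522 is not a perfect cube). [Q(ω):Q] = 2 (min poly x^2 + x + 1). Since Q(∛522) ⊂ R and ω ∉ R, we have ω ∉ Q(∛522), so x^2 + x + 1 remains irreducible over Q(∛522) and [Q(∛522, ω) : Q(∛522)] = 2. By the tower law, [Q(∛522, ω) : Q] = 3 · 2 = 6. (In fact Q(∛522, ω) is the splitting field of x^3 - 522 over Q.)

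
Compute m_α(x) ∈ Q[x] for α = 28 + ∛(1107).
m_α(x) = x^3 - 84x^2 + 2352x - 23059

Set β = α - 28 = ∛(1107), so β^3 = 1107. Then (α - 28)^3 - 1107 = 0, i.e. α is a root of g(x) = (x - 28)^3 - 1107 = x^3 - 84x^2 + 2352x - 23059. Since g(x) = h(x - 28) where h(x) = x^3 - 1107, and h is irreducible over Q (because 1107 is not a perfect cube, so h has no rational root, and a monic cubic with no rational root is irreducible), g is also irreducible (irreducibility is preserved under the substitution x → x - 28). Hence m_α(x) = x^3 - 84x^2 + 2352x - 23059.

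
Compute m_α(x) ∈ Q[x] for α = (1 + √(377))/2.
m_α(x) = x^2 - x - 94

From 2α - 1 = √(377), squaring gives (2α - 1)^2 = 377, i.e. 4α^2 - 4α + 1 = 377, so α^2 - α + (1 - 377)/4 = 0. Since 377 ≡ 1 (mod 4), (1 - 377)/4 = -94 ∈ Z. The polynomial x^2 - x - 94 has discriminant 1 - 4·(-94) = 377, which is not a perfect square in Q (d = 377 is squarefree and ≠ 1), so x^2 - x - 94 is irreducible over Q. It is the minimal polynomial of α.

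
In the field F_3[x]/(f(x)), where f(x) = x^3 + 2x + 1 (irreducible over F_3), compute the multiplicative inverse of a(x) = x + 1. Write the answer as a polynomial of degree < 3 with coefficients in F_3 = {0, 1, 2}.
a(x)^(-1) ≡ 2x^2 + x (mod f(x))

Since f is irreducible over F_3, F_3[x]/(f) is a field and a(x) ≠ 0 has an inverse. Apply the extended Euclidean algorithm to f(x) and a(x) in F_3[x]: f(x) = (x^2 + 2x)·a(x) + (1). The last nonzero remainder is the constant 1 = gcd(f, a) in F_3. Back-substituting through the division chain expresses 1 = s(x)·a(x) + t(x)·f(x) with s(x) ≡ 2x^2 + x (mod f), so a(x)^(-1) ≡ s(x) = 2x^2 + x (mod f). Check: (x + 1)·(2x^2 + x) = 2x^3 + x ≡ 1 (mod x^3 + 2x + 1).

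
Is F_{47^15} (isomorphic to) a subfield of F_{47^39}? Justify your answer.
No: F_{47^15} is not a subfield of F_{47^39}

F_{p^m} embeds in F_{p^n} iff m | n. Here 15 ∤ 39 (since 39 = 2·15 + 9 with remainder 9 ≠ 0), so F_{47^15} is not a subfield of F_{47^39}. Equivalently: if it were, the tower law would give 15 = [F_{47^15}:F_47] dividing [F_{47^39}:F_47] = 39, contradiction.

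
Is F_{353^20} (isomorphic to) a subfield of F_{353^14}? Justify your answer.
No: F_{353^20} is not a subfield of F_{353^14}

F_{p^m} embeds in F_{p^n} iff m | n. Here 20 ∤ 14 (since 14 = 0·20 + 14 with remainder 14 ≠ 0), so F_{353^20} is not a subfield of F_{353^14}. Equivalently: if it were, the tower law would give 20 = [F_{353^20}:F_353] dividing [F_{353^14}:F_353] = 14, contradiction.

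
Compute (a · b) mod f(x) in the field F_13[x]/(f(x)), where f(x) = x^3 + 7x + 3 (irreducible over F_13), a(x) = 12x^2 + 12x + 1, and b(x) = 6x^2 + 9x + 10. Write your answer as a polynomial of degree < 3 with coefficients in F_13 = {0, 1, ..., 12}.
a · b ≡ 3x^2 + 5x + 3 (mod f(x))

Multiply in F_13[x]: a(x)·b(x) = (12x^2 + 12x + 1)·(6x^2 + 9x + 10) = 7x^4 + 11x^3 + 12x + 10. This has degree ≥ 3, so divide by f(x) over F_13: 7x^4 + 11x^3 + 12x + 10 = (7x + 11)·(x^3 + 7x + 3) + (3x^2 + 5x + 3). Hence a·b ≡ 3x^2 + 5x + 3 (mod f). (F_13[x]/(f) is a field with 13^3 = 2197 elements since f is irreducible of degree 3.)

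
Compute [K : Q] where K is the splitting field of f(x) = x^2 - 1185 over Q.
[K : Q] = 2

f(x) = x^2 - 1185 factors as (x - √1185)(x + √1185). The splitting field is K = Q(√1185). Since 1185 is squarefree and > 1, it is not a perfect square, so x^2 - 1185 is irreducible over Q and [Q(√1185) : Q] = 2. Hence [K : Q] = 2.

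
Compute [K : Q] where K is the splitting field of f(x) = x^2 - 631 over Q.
[K : Q] = 2

f(x) = x^2 - 631 factors as (x - √631)(x + √631). The splitting field is K = Q(√631). Since 631 is squarefree and > 1, it is not a perfect square, so x^2 - 631 is irreducible over Q and [Q(√631) : Q] = 2. Hence [K : Q] = 2.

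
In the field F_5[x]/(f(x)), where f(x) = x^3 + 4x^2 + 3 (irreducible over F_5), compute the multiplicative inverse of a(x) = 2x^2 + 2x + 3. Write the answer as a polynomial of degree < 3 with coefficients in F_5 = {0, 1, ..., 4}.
a(x)^(-1) ≡ x^2 + 2x (mod f(x))

Since f is irreducible over F_5, F_5[x]/(f) is a field and a(x) ≠ 0 has an inverse. Apply the extended Euclidean algorithm to f(x) and a(x) in F_5[x]: f(x) = (3x + 4)·a(x) + (3x + 1);  a(x) = (4x + 1)·(3x + 1) + (2). The last nonzero remainder is the constant 2 = gcd(f, a) in F_5. Back-substituting through the division chain expresses 2 = s(x)·a(x) + t(x)·f(x) with s(x) ≡ 2x^2 + 4x (mod f), so (2x^2 + 4x)·a(x) ≡ 2 (mod f). Multiplying by 2^(-1) ≡ 3 in F_5 gives a(x)^(-1) ≡ 3·(2x^2 + 4x) ≡ x^2 + 2x (mod f). Check: (2x^2 + 2x + 3)·(x^2 + 2x) = 2x^4 + x^3 + 2x^2 + x ≡ 1 (mod x^3 + 4x^2 + 3).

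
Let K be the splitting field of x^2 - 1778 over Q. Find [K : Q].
[K : Q] = 2

f(x) = x^2 - 1778 factors as (x - √1778)(x + √1778). The splitting field is K = Q(√1778). Since 1778 is squarefree and > 1, it is not a perfect square, so x^2 - 1778 is irreducible over Q and [Q(√1778) : Q] = 2. Hence [K : Q] = 2.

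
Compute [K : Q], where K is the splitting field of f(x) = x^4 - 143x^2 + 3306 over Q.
[K : Q] = 4

Solving the quadratic in x^2: x^2 = (143 ± √(143^2 - 4·3306))/2 = (143 ± √7225)/2 = (143 ± 85)/2, giving x^2 = 114 or x^2 = 29. So f(x) = (x^2 - 114)(x^2 - 29) and the roots of f are ±√114, ±√29. Hence the splitting field is K = Q(√114, √29). Since 114 and 29 are distinct squarefree integers > 1, their product 3306 is not a perfect square, so √29 ∉ Q(√114). By the tower law [K:Q] = [Q(√114,√29):Q(√114)] · [Q(√114):Q] = 2 · 2 = 4.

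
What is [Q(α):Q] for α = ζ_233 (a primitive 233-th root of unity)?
[Q(α):Q] = 232

The minimal polynomial of ζ_233 over Q is the 233-th cyclotomic polynomial Φ_233(x), which is irreducible over Q and has degree φ(233) = 232. Hence [Q(α):Q] = φ(233) = 232.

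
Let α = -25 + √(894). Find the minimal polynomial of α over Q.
m_α(x) = x^2 + 50x - 269

From α + 25 = √(894), squaring gives (α + 25)^2 = 894, i.e. α^2 + 50α + 625 = 894, so α^2 + 50α - 269 = 0. The discriminant of x^2 + 50x - 269 is (50)^2 - 4·(-269) = 2500 + 1076 = 3576, and 4·(894) is not a perfect square in Q since 894 is squarefree and ≠ 1. Hence x^2 + 50x - 269 is irreducible over Q and is the minimal polynomial of α.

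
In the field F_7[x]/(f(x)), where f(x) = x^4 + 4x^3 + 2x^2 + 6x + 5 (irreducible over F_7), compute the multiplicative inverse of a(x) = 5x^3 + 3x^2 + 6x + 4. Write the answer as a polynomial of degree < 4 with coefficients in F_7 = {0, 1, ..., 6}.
a(x)^(-1) ≡ 4x^3 + 6x + 6 (mod f(x))

Since f is irreducible over F_7, F_7[x]/(f) is a field and a(x) ≠ 0 has an inverse. Apply the extended Euclidean algorithm to f(x) and a(x) in F_7[x]: f(x) = (3x + 6)·a(x) + (x^2 + 2);  a(x) = (5x + 3)·(x^2 + 2) + (3x + 5);  (x^2 + 2) = (5x + 1)·(3x + 5) + (4). The last nonzero remainder is the constant 4 = gcd(f, a) in F_7. Back-substituting through the division chain expresses 4 = s(x)·a(x) + t(x)·f(x) with s(x) ≡ 2x^3 + 3x + 3 (mod f), so (2x^3 + 3x + 3)·a(x) ≡ 4 (mod f). Multiplying by 4^(-1) ≡ 2 in F_7 gives a(x)^(-1) ≡ 2·(2x^3 + 3x + 3) ≡ 4x^3 + 6x + 6 (mod f). Check: (5x^3 + 3x^2 + 6x + 4)·(4x^3 + 6x + 6) = 6x^6 + 5x^5 + 5x^4 + x^3 + 5x^2 + 4x + 3 ≡ 1 (mod x^4 + 4x^3 + 2x^2 + 6x + 5).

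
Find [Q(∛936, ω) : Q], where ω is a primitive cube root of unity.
[Q(∛936, ω) : Q] = 6

[Q(∛936):Q] = 3 (min poly x^3 - 936, irreducible since 936 is not a perfect cube). [Q(ω):Q] = 2 (min poly x^2 + x + 1). Since Q(∛936) ⊂ R and ω ∉ R, we have ω ∉ Q(∛936), so x^2 + x + 1 remains irreducible over Q(∛936) and [Q(∛936, ω) : Q(∛936)] = 2. By the tower law, [Q(∛936, ω) : Q] = 3 · 2 = 6. (In fact Q(∛936, ω) is the splitting field of x^3 - 936 over Q.)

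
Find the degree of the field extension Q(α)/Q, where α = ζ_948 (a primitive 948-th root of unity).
[Q(α):Q] = 312

The minimal polynomial of ζ_948 over Q is the 948-th cyclotomic polynomial Φ_948(x), which is irreducible over Q and has degree φ(948) = 312. Hence [Q(α):Q] = φ(948) = 312.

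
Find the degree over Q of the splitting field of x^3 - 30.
[K : Q] = 6

The roots of x^3 - 30 are ∛30, ω∛30, ω^2∛30 where ω = e^(2πi/3) is a primitive cube root of unity, so K = Q(∛30, ω). Now [Q(∛30):Q] = 3 (since 30 is not a perfect cube, x^3 - 30 is irreducible) and [Q(ω):Q] = 2. Both 2 and 3 divide [K:Q], and [K:Q] ≤ 3·2 = 6, so [K:Q] = 6. (Equivalently: Q(∛30) ⊂ R but ω ∉ R, so [K : Q(∛30)] = 2.)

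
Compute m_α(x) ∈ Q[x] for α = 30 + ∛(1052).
m_α(x) = x^3 - 90x^2 + 2700x - 28052

Set β = α - 30 = ∛(1052), so β^3 = 1052. Then (α - 30)^3 - 1052 = 0, i.e. α is a root of g(x) = (x - 30)^3 - 1052 = x^3 - 90x^2 + 2700x - 28052. Since g(x) = h(x - 30) where h(x) = x^3 - 1052, and h is irreducible over Q (because 1052 is not a perfect cube, so h has no rational root, and a monic cubic with no rational root is irreducible), g is also irreducible (irreducibility is preserved under the substitution x → x - 30). Hence m_α(x) = x^3 - 90x^2 + 2700x - 28052.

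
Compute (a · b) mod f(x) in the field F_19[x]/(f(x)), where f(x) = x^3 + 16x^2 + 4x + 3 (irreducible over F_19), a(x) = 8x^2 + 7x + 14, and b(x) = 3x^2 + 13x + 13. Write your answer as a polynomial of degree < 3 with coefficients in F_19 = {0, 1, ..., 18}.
a · b ≡ 10x^2 + 2x + 9 (mod f(x))

Multiply in F_19[x]: a(x)·b(x) = (8x^2 + 7x + 14)·(3x^2 + 13x + 13) = 5x^4 + 11x^3 + 9x^2 + 7x + 11. This has degree ≥ 3, so divide by f(x) over F_19: 5x^4 + 11x^3 + 9x^2 + 7x + 11 = (5x + 7)·(x^3 + 16x^2 + 4x + 3) + (10x^2 + 2x + 9). Hence a·b ≡ 10x^2 + 2x + 9 (mod f). (F_19[x]/(f) is a field with 19^3 = 6859 elements since f is irreducible of degree 3.)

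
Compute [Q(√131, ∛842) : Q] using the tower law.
[Q(√131, ∛842) : Q] = 6

Let L = Q(√131, ∛842). Since Q(√131) ⊂ L and [Q(√131):Q] = 2, the tower law gives 2 | [L:Q]. Likewise Q(∛842) ⊂ L with [Q(∛842):Q] = 3 (because 842 is not a perfect cube), so 3 | [L:Q]. As gcd(2,3) = 1, [L:Q] is divisible by 6. Conversely L is generated over Q by √131 and ∛842, so [L:Q] ≤ 2·3 = 6. Therefore [Q(√131, ∛842) : Q] = 6.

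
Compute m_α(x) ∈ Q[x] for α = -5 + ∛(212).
m_α(x) = x^3 + 15x^2 + 75x - 87

Set β = α + 5 = ∛(212), so β^3 = 212. Then (α + 5)^3 - 212 = 0, i.e. α is a root of g(x) = (x + 5)^3 - 212 = x^3 + 15x^2 + 75x - 87. Since g(x) = h(x + 5) where h(x) = x^3 - 212, and h is irreducible over Q (because 212 is not a perfect cube, so h has no rational root, and a monic cubic with no rational root is irreducible), g is also irreducible (irreducibility is preserved under the substitution x → x + 5). Hence m_α(x) = x^3 + 15x^2 + 75x - 87.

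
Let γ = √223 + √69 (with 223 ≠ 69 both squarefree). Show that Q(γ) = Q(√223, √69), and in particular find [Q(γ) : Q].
[Q(γ) : Q] = 4 (equivalently, Q(γ) = Q(√223, √69))

Obviously Q(γ) ⊆ Q(√223, √69), and [Q(√223, √69):Q] = 4 (since 223, 69 are distinct squarefree integers > 1 with 15387 not a perfect square). To show equality we compute the minimal polynomial of γ. From γ = √223 + √69: γ^2 = 223 + 2√(15387) + 69 = 292 + 2√(15387), so γ^2 - 292 = 2√(15387); squaring, (γ^2 - 292)^2 = 4·15387, i.e. γ^4 - 584γ^2 + 85264 - 61548 = 0, i.e. γ^4 - 584γ^2 + 23716 = 0. So γ is a root of x^4 - 584x^2 + 23716. This polynomial is irreducible over Q: it has no rational root (each ±√223 ± √69 is irrational), and any factorization into two quadratics over Q would force √(15387) ∈ Q (pairing opposite roots) or √223, √69 ∈ Q (other pairings), all impossible. Hence [Q(γ):Q] = 4 = [Q(√223, √69):Q], so Q(γ) = Q(√223, √69).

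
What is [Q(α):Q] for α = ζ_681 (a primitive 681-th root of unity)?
[Q(α):Q] = 452

The minimal polynomial of ζ_681 over Q is the 681-th cyclotomic polynomial Φ_681(x), which is irreducible over Q and has degree φ(681) = 452. Hence [Q(α):Q] = φ(681) = 452.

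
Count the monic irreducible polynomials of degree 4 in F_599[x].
There are 32184449700 monic irreducible polynomials of degree 4 over F_599

Each element of F_{599^4} that lies in no proper subfield is a root of exactly one monic irreducible of degree 4 over F_599, and each such polynomial has 4 distinct roots in F_{599^4}. By Möbius inversion the count is N_599(4) = (1/4) Σ_{d|4} μ(4/d) · 599^d = (1/4)(μ(4)·599^1 + μ(2)·599^2 + μ(1)·599^4) = 128737798800/4 = 32184449700.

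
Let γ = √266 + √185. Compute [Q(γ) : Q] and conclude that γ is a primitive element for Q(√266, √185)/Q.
[Q(γ) : Q] = 4 (equivalently, Q(γ) = Q(√266, √185))

Obviously Q(γ) ⊆ Q(√266, √185), and [Q(√266, √185):Q] = 4 (since 266, 185 are distinct squarefree integers > 1 with 49210 not a perfect square). To show equality we compute the minimal polynomial of γ. From γ = √266 + √185: γ^2 = 266 + 2√(49210) + 185 = 451 + 2√(49210), so γ^2 - 451 = 2√(49210); squaring, (γ^2 - 451)^2 = 4·49210, i.e. γ^4 - 902γ^2 + 203401 - 196840 = 0, i.e. γ^4 - 902γ^2 + 6561 = 0. So γ is a root of x^4 - 902x^2 + 6561. This polynomial is irreducible over Q: it has no rational root (each ±√266 ± √185 is irrational), and any factorization into two quadratics over Q would force √(49210) ∈ Q (pairing opposite roots) or √266, √185 ∈ Q (other pairings), all impossible. Hence [Q(γ):Q] = 4 = [Q(√266, √185):Q], so Q(γ) = Q(√266, √185).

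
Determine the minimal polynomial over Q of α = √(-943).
m_α(x) = x^2 + 943

α satisfies α^2 + 943 = 0, so x^2 + 943 annihilates α. Since d = -943 is squarefree and ≠ 1, it is not a perfect square in Q, so x^2 + 943 has no rational root and is therefore irreducible over Q (a degree-2 polynomial over a field is irreducible iff it has no root). Hence m_α(x) = x^2 + 943.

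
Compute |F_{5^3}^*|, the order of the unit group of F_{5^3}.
|F_{5^3}^*| = 124

F_{5^3} has 5^3 = 125 elements; its multiplicative group consists of all nonzero elements, so |F_{5^3}^*| = 125 - 1 = 124. (It is cyclic since any finite subgroup of the multiplicative group of a field is cyclic.)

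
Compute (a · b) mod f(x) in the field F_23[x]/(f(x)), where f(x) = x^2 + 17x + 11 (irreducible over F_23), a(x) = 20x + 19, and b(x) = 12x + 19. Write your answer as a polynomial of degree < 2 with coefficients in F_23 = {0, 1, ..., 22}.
a · b ≡ x + 21 (mod f(x))

Multiply in F_23[x]: a(x)·b(x) = (20x + 19)·(12x + 19) = 10x^2 + 10x + 16. This has degree ≥ 2, so divide by f(x) over F_23: 10x^2 + 10x + 16 = (10)·(x^2 + 17x + 11) + (x + 21). Hence a·b ≡ x + 21 (mod f). (F_23[x]/(f) is a field with 23^2 = 529 elements since f is irreducible of degree 2.)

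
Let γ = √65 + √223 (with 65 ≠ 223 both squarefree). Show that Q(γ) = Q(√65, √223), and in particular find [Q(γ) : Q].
[Q(γ) : Q] = 4 (equivalently, Q(γ) = Q(√65, √223))

Obviously Q(γ) ⊆ Q(√65, √223), and [Q(√65, √223):Q] = 4 (since 65, 223 are distinct squarefree integers > 1 with 14495 not a perfect square). To show equality we compute the minimal polynomial of γ. From γ = √65 + √223: γ^2 = 65 + 2√(14495) + 223 = 288 + 2√(14495), so γ^2 - 288 = 2√(14495); squaring, (γ^2 - 288)^2 = 4·14495, i.e. γ^4 - 576γ^2 + 82944 - 57980 = 0, i.e. γ^4 - 576γ^2 + 24964 = 0. So γ is a root of x^4 - 576x^2 + 24964. This polynomial is irreducible over Q: it has no rational root (each ±√65 ± √223 is irrational), and any factorization into two quadratics over Q would force √(14495) ∈ Q (pairing opposite roots) or √65, √223 ∈ Q (other pairings), all impossible. Hence [Q(γ):Q] = 4 = [Q(√65, √223):Q], so Q(γ) = Q(√65, √223).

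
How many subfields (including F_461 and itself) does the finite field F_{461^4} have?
F_{461^4} has 3 subfields

The subfields of F_{p^n} are exactly the fields F_{p^d} for d | n (each is the fixed field of the unique index-d subgroup of Gal(F_{p^n}/F_p) ≅ Z/nZ). The divisors of n = 4 are {1, 2, 4}, giving 3 subfields: F_{461^1}, F_{461^2}, F_{461^4}.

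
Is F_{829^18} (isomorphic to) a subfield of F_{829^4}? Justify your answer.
No: F_{829^18} is not a subfield of F_{829^4}

F_{p^m} embeds in F_{p^n} iff m | n. Here 18 ∤ 4 (since 4 = 0·18 + 4 with remainder 4 ≠ 0), so F_{829^18} is not a subfield of F_{829^4}. Equivalently: if it were, the tower law would give 18 = [F_{829^18}:F_829] dividing [F_{829^4}:F_829] = 4, contradiction.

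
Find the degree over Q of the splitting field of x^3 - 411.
[K : Q] = 6

The roots of x^3 - 411 are ∛411, ω∛411, ω^2∛411 where ω = e^(2πi/3) is a primitive cube root of unity, so K = Q(∛411, ω). Now [Q(∛411):Q] = 3 (since 411 is not a perfect cube, x^3 - 411 is irreducible) and [Q(ω):Q] = 2. Both 2 and 3 divide [K:Q], and [K:Q] ≤ 3·2 = 6, so [K:Q] = 6. (Equivalently: Q(∛411) ⊂ R but ω ∉ R, so [K : Q(∛411)] = 2.)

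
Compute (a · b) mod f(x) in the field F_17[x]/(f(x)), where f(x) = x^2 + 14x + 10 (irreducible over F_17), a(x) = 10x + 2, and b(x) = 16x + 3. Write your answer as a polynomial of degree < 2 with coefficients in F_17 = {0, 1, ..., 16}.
a · b ≡ 15x + 4 (mod f(x))

Multiply in F_17[x]: a(x)·b(x) = (10x + 2)·(16x + 3) = 7x^2 + 11x + 6. This has degree ≥ 2, so divide by f(x) over F_17: 7x^2 + 11x + 6 = (7)·(x^2 + 14x + 10) + (15x + 4). Hence a·b ≡ 15x + 4 (mod f). (F_17[x]/(f) is a field with 17^2 = 289 elements since f is irreducible of degree 2.)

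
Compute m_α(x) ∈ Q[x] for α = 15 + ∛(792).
m_α(x) = x^3 - 45x^2 + 675x - 4167

Set β = α - 15 = ∛(792), so β^3 = 792. Then (α - 15)^3 - 792 = 0, i.e. α is a root of g(x) = (x - 15)^3 - 792 = x^3 - 45x^2 + 675x - 4167. Since g(x) = h(x - 15) where h(x) = x^3 - 792, and h is irreducible over Q (because 792 is not a perfect cube, so h has no rational root, and a monic cubic with no rational root is irreducible), g is also irreducible (irreducibility is preserved under the substitution x → x - 15). Hence m_α(x) = x^3 - 45x^2 + 675x - 4167.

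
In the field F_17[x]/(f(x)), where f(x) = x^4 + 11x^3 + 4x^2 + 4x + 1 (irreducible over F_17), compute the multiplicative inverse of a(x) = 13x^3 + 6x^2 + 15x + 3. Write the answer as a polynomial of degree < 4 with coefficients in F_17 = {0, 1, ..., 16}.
a(x)^(-1) ≡ 9x^3 + 6x^2 + 2x + 14 (mod f(x))

Since f is irreducible over F_17, F_17[x]/(f) is a field and a(x) ≠ 0 has an inverse. Apply the extended Euclidean algorithm to f(x) and a(x) in F_17[x]: f(x) = (4x + 16)·a(x) + (x^2 + 7x + 4);  a(x) = (13x)·(x^2 + 7x + 4) + (14x + 3);  (x^2 + 7x + 4) = (11x + 3)·(14x + 3) + (12). The last nonzero remainder is the constant 12 = gcd(f, a) in F_17. Back-substituting through the division chain expresses 12 = s(x)·a(x) + t(x)·f(x) with s(x) ≡ 6x^3 + 4x^2 + 7x + 15 (mod f), so (6x^3 + 4x^2 + 7x + 15)·a(x) ≡ 12 (mod f). Multiplying by 12^(-1) ≡ 10 in F_17 gives a(x)^(-1) ≡ 10·(6x^3 + 4x^2 + 7x + 15) ≡ 9x^3 + 6x^2 + 2x + 14 (mod f). Check: (13x^3 + 6x^2 + 15x + 3)·(9x^3 + 6x^2 + 2x + 14) = 15x^6 + 13x^5 + 10x^4 + 5x^3 + 13x^2 + 12x + 8 ≡ 1 (mod x^4 + 11x^3 + 4x^2 + 4x + 1).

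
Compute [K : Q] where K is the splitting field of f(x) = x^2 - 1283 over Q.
[K : Q] = 2

f(x) = x^2 - 1283 factors as (x - √1283)(x + √1283). The splitting field is K = Q(√1283). Since 1283 is squarefree and > 1, it is not a perfect square, so x^2 - 1283 is irreducible over Q and [Q(√1283) : Q] = 2. Hence [K : Q] = 2.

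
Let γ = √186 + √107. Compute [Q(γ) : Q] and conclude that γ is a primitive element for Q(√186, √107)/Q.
[Q(γ) : Q] = 4 (equivalently, Q(γ) = Q(√186, √107))

Obviously Q(γ) ⊆ Q(√186, √107), and [Q(√186, √107):Q] = 4 (since 186, 107 are distinct squarefree integers > 1 with 19902 not a perfect square). To show equality we compute the minimal polynomial of γ. From γ = √186 + √107: γ^2 = 186 + 2√(19902) + 107 = 293 + 2√(19902), so γ^2 - 293 = 2√(19902); squaring, (γ^2 - 293)^2 = 4·19902, i.e. γ^4 - 586γ^2 + 85849 - 79608 = 0, i.e. γ^4 - 586γ^2 + 6241 = 0. So γ is a root of x^4 - 586x^2 + 6241. This polynomial is irreducible over Q: it has no rational root (each ±√186 ± √107 is irrational), and any factorization into two quadratics over Q would force √(19902) ∈ Q (pairing opposite roots) or √186, √107 ∈ Q (other pairings), all impossible. Hence [Q(γ):Q] = 4 = [Q(√186, √107):Q], so Q(γ) = Q(√186, √107).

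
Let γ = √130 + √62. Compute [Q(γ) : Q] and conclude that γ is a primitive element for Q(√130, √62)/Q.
[Q(γ) : Q] = 4 (equivalently, Q(γ) = Q(√130, √62))

Obviously Q(γ) ⊆ Q(√130, √62), and [Q(√130, √62):Q] = 4 (since 130, 62 are distinct squarefree integers > 1 with 8060 not a perfect square). To show equality we compute the minimal polynomial of γ. From γ = √130 + √62: γ^2 = 130 + 2√(8060) + 62 = 192 + 2√(8060), so γ^2 - 192 = 2√(8060); squaring, (γ^2 - 192)^2 = 4·8060, i.e. γ^4 - 384γ^2 + 36864 - 32240 = 0, i.e. γ^4 - 384γ^2 + 4624 = 0. So γ is a root of x^4 - 384x^2 + 4624. This polynomial is irreducible over Q: it has no rational root (each ±√130 ± √62 is irrational), and any factorization into two quadratics over Q would force √(8060) ∈ Q (pairing opposite roots) or √130, √62 ∈ Q (other pairings), all impossible. Hence [Q(γ):Q] = 4 = [Q(√130, √62):Q], so Q(γ) = Q(√130, √62).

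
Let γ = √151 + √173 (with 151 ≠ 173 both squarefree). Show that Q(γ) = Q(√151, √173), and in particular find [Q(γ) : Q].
[Q(γ) : Q] = 4 (equivalently, Q(γ) = Q(√151, √173))

Obviously Q(γ) ⊆ Q(√151, √173), and [Q(√151, √173):Q] = 4 (since 151, 173 are distinct squarefree integers > 1 with 26123 not a perfect square). To show equality we compute the minimal polynomial of γ. From γ = √151 + √173: γ^2 = 151 + 2√(26123) + 173 = 324 + 2√(26123), so γ^2 - 324 = 2√(26123); squaring, (γ^2 - 324)^2 = 4·26123, i.e. γ^4 - 648γ^2 + 104976 - 104492 = 0, i.e. γ^4 - 648γ^2 + 484 = 0. So γ is a root of x^4 - 648x^2 + 484. This polynomial is irreducible over Q: it has no rational root (each ±√151 ± √173 is irrational), and any factorization into two quadratics over Q would force √(26123) ∈ Q (pairing opposite roots) or √151, √173 ∈ Q (other pairings), all impossible. Hence [Q(γ):Q] = 4 = [Q(√151, √173):Q], so Q(γ) = Q(√151, √173).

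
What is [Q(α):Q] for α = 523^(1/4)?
[Q(α):Q] = 4

α is a root of x^4 - 523. By Eisenstein's criterion at the prime p = 523 (which divides the constant term 523 but p^2 = 273529 does not, since 523 is squarefree), x^4 - 523 is irreducible over Q. Hence [Q(α):Q] = 4.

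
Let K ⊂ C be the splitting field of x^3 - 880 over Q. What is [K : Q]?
[K : Q] = 6

The roots of x^3 - 880 are ∛880, ω∛880, ω^2∛880 where ω = e^(2πi/3) is a primitive cube root of unity, so K = Q(∛880, ω). Now [Q(∛880):Q] = 3 (since 880 is not a perfect cube, x^3 - 880 is irreducible) and [Q(ω):Q] = 2. Both 2 and 3 divide [K:Q], and [K:Q] ≤ 3·2 = 6, so [K:Q] = 6. (Equivalently: Q(∛880) ⊂ R but ω ∉ R, so [K : Q(∛880)] = 2.)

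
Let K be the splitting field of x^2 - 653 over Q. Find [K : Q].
[K : Q] = 2

f(x) = x^2 - 653 factors as (x - √653)(x + √653). The splitting field is K = Q(√653). Since 653 is squarefree and > 1, it is not a perfect square, so x^2 - 653 is irreducible over Q and [Q(√653) : Q] = 2. Hence [K : Q] = 2.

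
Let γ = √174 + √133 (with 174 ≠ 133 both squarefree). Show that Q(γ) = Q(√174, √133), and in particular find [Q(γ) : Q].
[Q(γ) : Q] = 4 (equivalently, Q(γ) = Q(√174, √133))

Obviously Q(γ) ⊆ Q(√174, √133), and [Q(√174, √133):Q] = 4 (since 174, 133 are distinct squarefree integers > 1 with 23142 not a perfect square). To show equality we compute the minimal polynomial of γ. From γ = √174 + √133: γ^2 = 174 + 2√(23142) + 133 = 307 + 2√(23142), so γ^2 - 307 = 2√(23142); squaring, (γ^2 - 307)^2 = 4·23142, i.e. γ^4 - 614γ^2 + 94249 - 92568 = 0, i.e. γ^4 - 614γ^2 + 1681 = 0. So γ is a root of x^4 - 614x^2 + 1681. This polynomial is irreducible over Q: it has no rational root (each ±√174 ± √133 is irrational), and any factorization into two quadratics over Q would force √(23142) ∈ Q (pairing opposite roots) or √174, √133 ∈ Q (other pairings), all impossible. Hence [Q(γ):Q] = 4 = [Q(√174, √133):Q], so Q(γ) = Q(√174, √133).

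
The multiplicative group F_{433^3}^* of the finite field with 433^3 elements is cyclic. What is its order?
|F_{433^3}^*| = 81182736

F_{433^3} has 433^3 = 81182737 elements; its multiplicative group consists of all nonzero elements, so |F_{433^3}^*| = 81182737 - 1 = 81182736. (It is cyclic since any finite subgroup of the multiplicative group of a field is cyclic.)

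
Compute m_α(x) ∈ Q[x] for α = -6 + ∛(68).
m_α(x) = x^3 + 18x^2 + 108x + 148

Set β = α + 6 = ∛(68), so β^3 = 68. Then (α + 6)^3 - 68 = 0, i.e. α is a root of g(x) = (x + 6)^3 - 68 = x^3 + 18x^2 + 108x + 148. Since g(x) = h(x + 6) where h(x) = x^3 - 68, and h is irreducible over Q (because 68 is not a perfect cube, so h has no rational root, and a monic cubic with no rational root is irreducible), g is also irreducible (irreducibility is preserved under the substitution x → x + 6). Hence m_α(x) = x^3 + 18x^2 + 108x + 148.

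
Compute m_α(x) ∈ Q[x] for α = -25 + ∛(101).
m_α(x) = x^3 + 75x^2 + 1875x + 15524

Set β = α + 25 = ∛(101), so β^3 = 101. Then (α + 25)^3 - 101 = 0, i.e. α is a root of g(x) = (x + 25)^3 - 101 = x^3 + 75x^2 + 1875x + 15524. Since g(x) = h(x + 25) where h(x) = x^3 - 101, and h is irreducible over Q (because 101 is not a perfect cube, so h has no rational root, and a monic cubic with no rational root is irreducible), g is also irreducible (irreducibility is preserved under the substitution x → x + 25). Hence m_α(x) = x^3 + 75x^2 + 1875x + 15524.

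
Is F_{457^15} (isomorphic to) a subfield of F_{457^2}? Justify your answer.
No: F_{457^15} is not a subfield of F_{457^2}

F_{p^m} embeds in F_{p^n} iff m | n. Here 15 ∤ 2 (since 2 = 0·15 + 2 with remainder 2 ≠ 0), so F_{457^15} is not a subfield of F_{457^2}. Equivalently: if it were, the tower law would give 15 = [F_{457^15}:F_457] dividing [F_{457^2}:F_457] = 2, contradiction.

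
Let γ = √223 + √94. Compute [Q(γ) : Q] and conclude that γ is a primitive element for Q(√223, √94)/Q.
[Q(γ) : Q] = 4 (equivalently, Q(γ) = Q(√223, √94))

Obviously Q(γ) ⊆ Q(√223, √94), and [Q(√223, √94):Q] = 4 (since 223, 94 are distinct squarefree integers > 1 with 20962 not a perfect square). To show equality we compute the minimal polynomial of γ. From γ = √223 + √94: γ^2 = 223 + 2√(20962) + 94 = 317 + 2√(20962), so γ^2 - 317 = 2√(20962); squaring, (γ^2 - 317)^2 = 4·20962, i.e. γ^4 - 634γ^2 + 100489 - 83848 = 0, i.e. γ^4 - 634γ^2 + 16641 = 0. So γ is a root of x^4 - 634x^2 + 16641. This polynomial is irreducible over Q: it has no rational root (each ±√223 ± √94 is irrational), and any factorization into two quadratics over Q would force √(20962) ∈ Q (pairing opposite roots) or √223, √94 ∈ Q (other pairings), all impossible. Hence [Q(γ):Q] = 4 = [Q(√223, √94):Q], so Q(γ) = Q(√223, √94).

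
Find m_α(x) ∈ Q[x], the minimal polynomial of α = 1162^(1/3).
m_α(x) = x^3 - 1162

α satisfies α^3 = 1162, so x^3 - 1162 annihilates α. By the rational root test, a rational root p/q (in lowest terms) of x^3 - 1162 would satisfy p^3 = 1162 q^3, forcing q = 1 and p^3 = 1162; but 1162 is not a perfect cube, contradiction. A monic cubic over Q with no rational root is irreducible (any nontrivial factorization would include a linear factor). Hence x^3 - 1162 is the minimal polynomial of α, and in particular [Q(α):Q] = 3.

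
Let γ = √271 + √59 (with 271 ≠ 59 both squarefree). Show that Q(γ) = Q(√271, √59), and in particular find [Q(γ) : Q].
[Q(γ) : Q] = 4 (equivalently, Q(γ) = Q(√271, √59))

Obviously Q(γ) ⊆ Q(√271, √59), and [Q(√271, √59):Q] = 4 (since 271, 59 are distinct squarefree integers > 1 with 15989 not a perfect square). To show equality we compute the minimal polynomial of γ. From γ = √271 + √59: γ^2 = 271 + 2√(15989) + 59 = 330 + 2√(15989), so γ^2 - 330 = 2√(15989); squaring, (γ^2 - 330)^2 = 4·15989, i.e. γ^4 - 660γ^2 + 108900 - 63956 = 0, i.e. γ^4 - 660γ^2 + 44944 = 0. So γ is a root of x^4 - 660x^2 + 44944. This polynomial is irreducible over Q: it has no rational root (each ±√271 ± √59 is irrational), and any factorization into two quadratics over Q would force √(15989) ∈ Q (pairing opposite roots) or √271, √59 ∈ Q (other pairings), all impossible. Hence [Q(γ):Q] = 4 = [Q(√271, √59):Q], so Q(γ) = Q(√271, √59).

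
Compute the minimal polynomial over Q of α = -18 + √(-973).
m_α(x) = x^2 + 36x + 1297

From α + 18 = √(-973), squaring gives (α + 18)^2 = -973, i.e. α^2 + 36α + 324 = -973, so α^2 + 36α + 1297 = 0. The discriminant of x^2 + 36x + 1297 is (36)^2 - 4·(1297) = 1296 - 5188 = -3892, and 4·(-973) is not a perfect square in Q since -973 is squarefree and ≠ 1. Hence x^2 + 36x + 1297 is irreducible over Q and is the minimal polynomial of α.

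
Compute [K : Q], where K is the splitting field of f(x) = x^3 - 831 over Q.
[K : Q] = 6

The roots of x^3 - 831 are ∛831, ω∛831, ω^2∛831 where ω = e^(2πi/3) is a primitive cube root of unity, so K = Q(∛831, ω). Now [Q(∛831):Q] = 3 (since 831 is not a perfect cube, x^3 - 831 is irreducible) and [Q(ω):Q] = 2. Both 2 and 3 divide [K:Q], and [K:Q] ≤ 3·2 = 6, so [K:Q] = 6. (Equivalently: Q(∛831) ⊂ R but ω ∉ R, so [K : Q(∛831)] = 2.)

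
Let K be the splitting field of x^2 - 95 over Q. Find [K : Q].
[K : Q] = 2

f(x) = x^2 - 95 factors as (x - √95)(x + √95). The splitting field is K = Q(√95). Since 95 is squarefree and > 1, it is not a perfect square, so x^2 - 95 is irreducible over Q and [Q(√95) : Q] = 2. Hence [K : Q] = 2.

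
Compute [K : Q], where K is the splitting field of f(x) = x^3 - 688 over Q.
[K : Q] = 6

The roots of x^3 - 688 are ∛688, ω∛688, ω^2∛688 where ω = e^(2πi/3) is a primitive cube root of unity, so K = Q(∛688, ω). Now [Q(∛688):Q] = 3 (since 688 is not a perfect cube, x^3 - 688 is irreducible) and [Q(ω):Q] = 2. Both 2 and 3 divide [K:Q], and [K:Q] ≤ 3·2 = 6, so [K:Q] = 6. (Equivalently: Q(∛688) ⊂ R but ω ∉ R, so [K : Q(∛688)] = 2.)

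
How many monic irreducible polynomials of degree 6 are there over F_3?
There are 116 monic irreducible polynomials of degree 6 over F_3

Each element of F_{3^6} that lies in no proper subfield is a root of exactly one monic irreducible of degree 6 over F_3, and each such polynomial has 6 distinct roots in F_{3^6}. By Möbius inversion the count is N_3(6) = (1/6) Σ_{d|6} μ(6/d) · 3^d = (1/6)(μ(6)·3^1 + μ(3)·3^2 + μ(2)·3^3 + μ(1)·3^6) = 696/6 = 116.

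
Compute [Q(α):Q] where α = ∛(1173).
[Q(α):Q] = 3

The minimal polynomial of α is x^3 - 1173, irreducible over Q since 1173 is not a perfect cube (so x^3 - 1173 has no rational root). Hence [Q(α):Q] = deg(m_α) = 3.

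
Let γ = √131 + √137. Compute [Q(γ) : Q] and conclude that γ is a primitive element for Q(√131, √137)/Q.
[Q(γ) : Q] = 4 (equivalently, Q(γ) = Q(√131, √137))

Obviously Q(γ) ⊆ Q(√131, √137), and [Q(√131, √137):Q] = 4 (since 131, 137 are distinct squarefree integers > 1 with 17947 not a perfect square). To show equality we compute the minimal polynomial of γ. From γ = √131 + √137: γ^2 = 131 + 2√(17947) + 137 = 268 + 2√(17947), so γ^2 - 268 = 2√(17947); squaring, (γ^2 - 268)^2 = 4·17947, i.e. γ^4 - 536γ^2 + 71824 - 71788 = 0, i.e. γ^4 - 536γ^2 + 36 = 0. So γ is a root of x^4 - 536x^2 + 36. This polynomial is irreducible over Q: it has no rational root (each ±√131 ± √137 is irrational), and any factorization into two quadratics over Q would force √(17947) ∈ Q (pairing opposite roots) or √131, √137 ∈ Q (other pairings), all impossible. Hence [Q(γ):Q] = 4 = [Q(√131, √137):Q], so Q(γ) = Q(√131, √137).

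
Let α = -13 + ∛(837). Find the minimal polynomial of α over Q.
m_α(x) = x^3 + 39x^2 + 507x + 1360

Set β = α + 13 = ∛(837), so β^3 = 837. Then (α + 13)^3 - 837 = 0, i.e. α is a root of g(x) = (x + 13)^3 - 837 = x^3 + 39x^2 + 507x + 1360. Since g(x) = h(x + 13) where h(x) = x^3 - 837, and h is irreducible over Q (because 837 is not a perfect cube, so h has no rational root, and a monic cubic with no rational root is irreducible), g is also irreducible (irreducibility is preserved under the substitution x → x + 13). Hence m_α(x) = x^3 + 39x^2 + 507x + 1360.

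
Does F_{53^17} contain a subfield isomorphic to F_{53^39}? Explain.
No: F_{53^39} is not a subfield of F_{53^17}

F_{p^m} embeds in F_{p^n} iff m | n. Here 39 ∤ 17 (since 17 = 0·39 + 17 with remainder 17 ≠ 0), so F_{53^39} is not a subfield of F_{53^17}. Equivalently: if it were, the tower law would give 39 = [F_{53^39}:F_53] dividing [F_{53^17}:F_53] = 17, contradiction.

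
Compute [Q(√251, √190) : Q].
[Q(√251, √190) : Q] = 4

[Q(√251):Q] = 2 (min poly x^2 - 251, irreducible since 251 is squarefree > 1). For the top step, suppose √190 ∈ Q(√251), say √190 = c + d√251 with c, d ∈ Q. Squaring: 190 = c^2 + 251d^2 + 2cd√251. Since √251 ∉ Q this forces 2cd = 0. If d = 0 then √190 = c ∈ Q, contradicting 190 squarefree > 1. If c = 0 then 190 = 251d^2, so 251·190 = (251d)^2 is a perfect square in Q — but 251·190 = 47690 is not a perfect square (since 251 and 190 are distinct squarefree integers). Contradiction. Hence √190 ∉ Q(√251), so x^2 - 190 stays irreducible over Q(√251) and [Q(√251, √190) : Q(√251)] = 2. By the tower law, [Q(√251, √190) : Q] = 2 · 2 = 4.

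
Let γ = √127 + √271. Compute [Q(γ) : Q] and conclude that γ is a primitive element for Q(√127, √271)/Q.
[Q(γ) : Q] = 4 (equivalently, Q(γ) = Q(√127, √271))

Obviously Q(γ) ⊆ Q(√127, √271), and [Q(√127, √271):Q] = 4 (since 127, 271 are distinct squarefree integers > 1 with 34417 not a perfect square). To show equality we compute the minimal polynomial of γ. From γ = √127 + √271: γ^2 = 127 + 2√(34417) + 271 = 398 + 2√(34417), so γ^2 - 398 = 2√(34417); squaring, (γ^2 - 398)^2 = 4·34417, i.e. γ^4 - 796γ^2 + 158404 - 137668 = 0, i.e. γ^4 - 796γ^2 + 20736 = 0. So γ is a root of x^4 - 796x^2 + 20736. This polynomial is irreducible over Q: it has no rational root (each ±√127 ± √271 is irrational), and any factorization into two quadratics over Q would force √(34417) ∈ Q (pairing opposite roots) or √127, √271 ∈ Q (other pairings), all impossible. Hence [Q(γ):Q] = 4 = [Q(√127, √271):Q], so Q(γ) = Q(√127, √271).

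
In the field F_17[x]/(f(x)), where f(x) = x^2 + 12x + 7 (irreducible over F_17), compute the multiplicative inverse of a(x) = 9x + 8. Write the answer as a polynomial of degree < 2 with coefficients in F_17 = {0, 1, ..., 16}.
a(x)^(-1) ≡ 5x + 14 (mod f(x))

Since f is irreducible over F_17, F_17[x]/(f) is a field and a(x) ≠ 0 has an inverse. Apply the extended Euclidean algorithm to f(x) and a(x) in F_17[x]: f(x) = (2x + 9)·a(x) + (3). The last nonzero remainder is the constant 3 = gcd(f, a) in F_17. Back-substituting through the division chain expresses 3 = s(x)·a(x) + t(x)·f(x) with s(x) ≡ 15x + 8 (mod f), so (15x + 8)·a(x) ≡ 3 (mod f). Multiplying by 3^(-1) ≡ 6 in F_17 gives a(x)^(-1) ≡ 6·(15x + 8) ≡ 5x + 14 (mod f). Check: (9x + 8)·(5x + 14) = 11x^2 + 13x + 10 ≡ 1 (mod x^2 + 12x + 7).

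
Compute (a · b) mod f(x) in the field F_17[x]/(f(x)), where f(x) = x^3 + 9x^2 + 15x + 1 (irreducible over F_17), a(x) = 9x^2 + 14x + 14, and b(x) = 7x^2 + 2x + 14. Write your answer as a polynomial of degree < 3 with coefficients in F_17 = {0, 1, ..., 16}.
a · b ≡ 7x + 1 (mod f(x))

Multiply in F_17[x]: a(x)·b(x) = (9x^2 + 14x + 14)·(7x^2 + 2x + 14) = 12x^4 + 14x^3 + 14x^2 + 3x + 9. This has degree ≥ 3, so divide by f(x) over F_17: 12x^4 + 14x^3 + 14x^2 + 3x + 9 = (12x + 8)·(x^3 + 9x^2 + 15x + 1) + (7x + 1). Hence a·b ≡ 7x + 1 (mod f). (F_17[x]/(f) is a field with 17^3 = 4913 elements since f is irreducible of degree 3.)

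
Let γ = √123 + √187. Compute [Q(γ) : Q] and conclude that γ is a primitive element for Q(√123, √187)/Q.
[Q(γ) : Q] = 4 (equivalently, Q(γ) = Q(√123, √187))

Obviously Q(γ) ⊆ Q(√123, √187), and [Q(√123, √187):Q] = 4 (since 123, 187 are distinct squarefree integers > 1 with 23001 not a perfect square). To show equality we compute the minimal polynomial of γ. From γ = √123 + √187: γ^2 = 123 + 2√(23001) + 187 = 310 + 2√(23001), so γ^2 - 310 = 2√(23001); squaring, (γ^2 - 310)^2 = 4·23001, i.e. γ^4 - 620γ^2 + 96100 - 92004 = 0, i.e. γ^4 - 620γ^2 + 4096 = 0. So γ is a root of x^4 - 620x^2 + 4096. This polynomial is irreducible over Q: it has no rational root (each ±√123 ± √187 is irrational), and any factorization into two quadratics over Q would force √(23001) ∈ Q (pairing opposite roots) or √123, √187 ∈ Q (other pairings), all impossible. Hence [Q(γ):Q] = 4 = [Q(√123, √187):Q], so Q(γ) = Q(√123, √187).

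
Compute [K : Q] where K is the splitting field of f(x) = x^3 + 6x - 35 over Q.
[K : Q] = 6

By the rational root test, any rational root of the monic integer polynomial f(x) = x^3 + 6x - 35 must be an integer dividing the constant term -35, i.e. one of ±{1, 5, 7, 35}. Evaluating: f(1) = -28, f(-1) = -42, f(5) = 120, f(-5) = -190, f(7) = 350, f(-7) = -420, f(35) = 43050, f(-35) = -43120; none is 0, so f has no rational root and is therefore irreducible over Q (a cubic with no linear factor over a field is irreducible). For an irreducible cubic, the Galois group is A_3 or S_3 according as the discriminant disc(f) = -4a^3 - 27b^2 = -4·(6)^3 - 27·(-35)^2 = -33939 is or is not a square in Q. Here disc(f) = -33939 is not a perfect square in Q, so the Galois group of f over Q is not contained in A_3 and must be all of S_3. The splitting field has degree |S_3| = 6 over Q, so [K : Q] = 6.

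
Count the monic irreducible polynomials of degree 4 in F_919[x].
There are 178320609540 monic irreducible polynomials of degree 4 over F_919

Each element of F_{919^4} that lies in no proper subfield is a root of exactly one monic irreducible of degree 4 over F_919, and each such polynomial has 4 distinct roots in F_{919^4}. By Möbius inversion the count is N_919(4) = (1/4) Σ_{d|4} μ(4/d) · 919^d = (1/4)(μ(4)·919^1 + μ(2)·919^2 + μ(1)·919^4) = 713282438160/4 = 178320609540.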